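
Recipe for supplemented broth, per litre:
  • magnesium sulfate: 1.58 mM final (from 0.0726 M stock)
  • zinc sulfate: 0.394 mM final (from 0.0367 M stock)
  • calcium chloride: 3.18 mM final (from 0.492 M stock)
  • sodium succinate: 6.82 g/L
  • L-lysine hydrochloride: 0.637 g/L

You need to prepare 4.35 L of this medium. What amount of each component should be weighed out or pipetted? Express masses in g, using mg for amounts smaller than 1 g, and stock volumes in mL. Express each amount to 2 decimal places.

magnesium sulfate 94.67 mL; zinc sulfate 46.70 mL; calcium chloride 28.12 mL; sodium succinate 29.67 g; L-lysine hydrochloride 2.77 g

Scale factor relative to 1 L: 4.35.
magnesium sulfate: V = C2·V2/C1 = 1.58 mM × 4350 mL ÷ 72.6 mM = 94.67 mL
zinc sulfate: dilute stock: 0.394 mM × 4350 mL ÷ 36.7 mM = 46.70 mL
calcium chloride: dilute stock: 3.18 mM × 4350 mL ÷ 492 mM = 28.12 mL
sodium succinate: 6.82 g/L × 4.35 L = 29.67 g
L-lysine hydrochloride: 0.637 g/L × 4.35 L = 2.77 g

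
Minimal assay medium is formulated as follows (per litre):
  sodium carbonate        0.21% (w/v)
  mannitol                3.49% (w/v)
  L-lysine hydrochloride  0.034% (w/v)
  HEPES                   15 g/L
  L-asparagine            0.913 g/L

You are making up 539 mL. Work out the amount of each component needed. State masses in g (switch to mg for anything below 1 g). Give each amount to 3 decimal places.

sodium carbonate 1.132 g; mannitol 18.811 g; L-lysine hydrochloride 183.260 mg; HEPES 8.085 g; L-asparagine 492.107 mg

Scale factor relative to 1 L: 0.539.
sodium carbonate: 0.21 g per 100 mL × 539 mL ÷ 100 = 1.132 g
mannitol: 3.49% w/v = 34.9 g/L → 34.9 × 0.539 L = 18.811 g
L-lysine hydrochloride: 0.034 g per 100 mL × 539 mL ÷ 100 = 0.18326 g = 183.260 mg
HEPES: 15 g/L × 0.539 L = 8.085 g
L-asparagine: 0.913 g/L × 0.539 L = 0.492107 g = 492.107 mg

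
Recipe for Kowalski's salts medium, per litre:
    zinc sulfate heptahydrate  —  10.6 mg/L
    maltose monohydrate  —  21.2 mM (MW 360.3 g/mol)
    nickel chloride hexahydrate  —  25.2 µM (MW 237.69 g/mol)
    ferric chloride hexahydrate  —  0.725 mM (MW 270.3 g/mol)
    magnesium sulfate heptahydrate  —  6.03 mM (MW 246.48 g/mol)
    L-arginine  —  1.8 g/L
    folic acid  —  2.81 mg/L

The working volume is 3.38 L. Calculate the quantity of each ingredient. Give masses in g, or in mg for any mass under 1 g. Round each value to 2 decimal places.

Working volume: 3.38 L.
zinc sulfate heptahydrate: 10.6 mg/L × 3.38 L = 35.83 mg
maltose monohydrate: 21.2 mmol/L × 360.3 g/mol × 3.38 L ÷ 1000 = 25.82 g
nickel chloride hexahydrate: 25.2 µmol/L × 237.69 g/mol × 3.38 L ÷ 1000 = 20.25 mg
ferric chloride hexahydrate: 0.725 mmol/L × 270.3 mg/mmol × 3.38 L = 662.37 mg
magnesium sulfate heptahydrate: 6.03 mmol/L × 246.48 g/mol × 3.38 L ÷ 1000 = 5.02 g
L-arginine: 1.8 g/L × 3.38 L = 6.08 g
folic acid: 2.81 mg/L × 3.38 L = 9.50 mg

zinc sulfate heptahydrate 35.83 mg; maltose monohydrate 25.82 g; nickel chloride hexahydrate 20.25 mg; ferric chloride hexahydrate 662.37 mg; magnesium sulfate heptahydrate 5.02 g; L-arginine 6.08 g; folic acid 9.50 mg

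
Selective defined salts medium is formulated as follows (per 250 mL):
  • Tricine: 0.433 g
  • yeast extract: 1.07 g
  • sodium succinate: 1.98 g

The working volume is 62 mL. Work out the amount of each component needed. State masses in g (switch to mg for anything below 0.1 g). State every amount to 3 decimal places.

Tricine 0.107 g; yeast extract 0.265 g; sodium succinate 0.491 g

Ratio of target to recipe volume: 62 / 250 = 0.248.
Tricine: 0.433 g × (62 mL / 250 mL) = 0.107 g
yeast extract: 1.07 g × (62 mL / 250 mL) = 0.265 g
sodium succinate: 1.98 g × (62 mL / 250 mL) = 0.491 g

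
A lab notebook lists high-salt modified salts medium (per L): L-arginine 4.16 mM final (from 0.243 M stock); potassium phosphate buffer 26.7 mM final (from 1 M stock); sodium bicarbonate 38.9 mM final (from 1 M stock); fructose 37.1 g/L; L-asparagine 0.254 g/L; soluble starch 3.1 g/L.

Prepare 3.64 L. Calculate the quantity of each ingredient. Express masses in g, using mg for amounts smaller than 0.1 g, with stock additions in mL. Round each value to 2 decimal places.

L-arginine 62.31 mL; potassium phosphate buffer 97.19 mL; sodium bicarbonate 141.60 mL; fructose 135.04 g; L-asparagine 0.92 g; soluble starch 11.28 g

Scale factor relative to 1 L: 3.64.
L-arginine: dilute stock: 4.16 mM × 3640 mL ÷ 243 mM = 62.31 mL
potassium phosphate buffer: C1V1 = C2V2 → 26.7 mM × 3640 mL ÷ 1000 mM = 97.19 mL
sodium bicarbonate: V = C2·V2/C1 = 38.9 mM × 3640 mL ÷ 1000 mM = 141.60 mL
fructose: 37.1 g/L × 3.64 L = 135.04 g
L-asparagine: 0.254 g/L × 3.64 L = 0.92 g
soluble starch: 3.1 g/L × 3.64 L = 11.28 g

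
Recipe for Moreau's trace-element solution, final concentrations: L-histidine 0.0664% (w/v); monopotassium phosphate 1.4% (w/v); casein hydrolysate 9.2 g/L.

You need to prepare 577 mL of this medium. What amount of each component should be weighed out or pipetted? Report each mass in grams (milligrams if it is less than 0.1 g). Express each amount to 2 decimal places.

L-histidine 0.38 g; monopotassium phosphate 8.08 g; casein hydrolysate 5.31 g

Scale factor relative to 1 L: 0.577.
L-histidine: 0.0664% w/v = 0.664 g/L → 0.664 × 0.577 L = 0.38 g
monopotassium phosphate: 1.4% w/v = 14 g/L → 14 × 0.577 L = 8.08 g
casein hydrolysate: 9.2 g/L × 0.577 L = 5.31 g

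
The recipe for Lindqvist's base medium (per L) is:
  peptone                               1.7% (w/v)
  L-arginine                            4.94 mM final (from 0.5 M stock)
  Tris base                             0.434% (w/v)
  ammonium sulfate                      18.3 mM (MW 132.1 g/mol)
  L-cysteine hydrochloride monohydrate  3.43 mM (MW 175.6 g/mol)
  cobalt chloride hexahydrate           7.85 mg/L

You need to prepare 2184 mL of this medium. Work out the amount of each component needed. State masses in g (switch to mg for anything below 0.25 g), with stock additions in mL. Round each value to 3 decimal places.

peptone 37.128 g; L-arginine 21.578 mL; Tris base 9.479 g; ammonium sulfate 5.280 g; L-cysteine hydrochloride monohydrate 1.315 g; cobalt chloride hexahydrate 17.144 mg

Scale factor relative to 1 L: 2.184.
peptone: 1.7% w/v = 17 g/L → 17 × 2.184 L = 37.128 g
L-arginine: C1V1 = C2V2 → 4.94 mM × 2184 mL ÷ 500 mM = 21.578 mL
Tris base: 0.434 g per 100 mL × 2184 mL ÷ 100 = 9.479 g
ammonium sulfate: 18.3 mmol/L × 132.1 g/mol × 2.184 L ÷ 1000 = 5.280 g
L-cysteine hydrochloride monohydrate: 3.43 mmol/L × 175.6 g/mol × 2.184 L ÷ 1000 = 1.315 g
cobalt chloride hexahydrate: 7.85 mg/L × 2.184 L = 17.144 mg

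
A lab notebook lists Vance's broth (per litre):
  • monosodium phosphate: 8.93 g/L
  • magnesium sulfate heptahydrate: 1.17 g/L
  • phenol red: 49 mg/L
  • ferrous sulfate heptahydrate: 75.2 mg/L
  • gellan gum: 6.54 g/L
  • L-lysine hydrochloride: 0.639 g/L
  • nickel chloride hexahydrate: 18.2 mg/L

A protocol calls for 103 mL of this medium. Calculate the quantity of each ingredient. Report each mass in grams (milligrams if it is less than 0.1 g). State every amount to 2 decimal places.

Target volume = 103 mL = 0.103 L.
monosodium phosphate: 8.93 g/L × 0.103 L = 0.92 g
magnesium sulfate heptahydrate: 1.17 g/L × 0.103 L = 0.12 g
phenol red: 49 mg/L × 0.103 L = 5.05 mg
ferrous sulfate heptahydrate: 75.2 mg/L × 0.103 L = 7.75 mg
gellan gum: 6.54 g/L × 0.103 L = 0.67 g
L-lysine hydrochloride: 0.639 g/L × 0.103 L = 0.065817 g = 65.82 mg
nickel chloride hexahydrate: 18.2 mg/L × 0.103 L = 1.87 mg

monosodium phosphate 0.92 g; magnesium sulfate heptahydrate 0.12 g; phenol red 5.05 mg; ferrous sulfate heptahydrate 7.75 mg; gellan gum 0.67 g; L-lysine hydrochloride 65.82 mg; nickel chloride hexahydrate 1.87 mg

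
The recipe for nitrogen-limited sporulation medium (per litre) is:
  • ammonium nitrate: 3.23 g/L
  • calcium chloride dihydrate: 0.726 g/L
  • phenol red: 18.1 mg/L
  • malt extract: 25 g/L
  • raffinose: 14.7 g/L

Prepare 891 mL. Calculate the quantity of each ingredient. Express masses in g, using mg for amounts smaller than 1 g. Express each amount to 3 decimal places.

ammonium nitrate 2.878 g; calcium chloride dihydrate 646.866 mg; phenol red 16.127 mg; malt extract 22.275 g; raffinose 13.098 g

Scale factor relative to 1 L: 0.891.
ammonium nitrate: 3.23 g/L × 0.891 L = 2.878 g
calcium chloride dihydrate: 0.726 g/L × 0.891 L = 0.646866 g = 646.866 mg
phenol red: 18.1 mg/L × 0.891 L = 16.127 mg
malt extract: 25 g/L × 0.891 L = 22.275 g
raffinose: 14.7 g/L × 0.891 L = 13.098 g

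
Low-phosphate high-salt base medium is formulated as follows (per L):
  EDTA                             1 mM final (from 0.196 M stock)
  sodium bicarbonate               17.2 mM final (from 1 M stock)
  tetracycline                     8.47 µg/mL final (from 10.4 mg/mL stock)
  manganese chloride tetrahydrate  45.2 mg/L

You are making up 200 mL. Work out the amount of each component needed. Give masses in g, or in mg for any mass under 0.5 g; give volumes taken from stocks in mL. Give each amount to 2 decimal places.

EDTA 1.02 mL; sodium bicarbonate 3.44 mL; tetracycline 0.16 mL; manganese chloride tetrahydrate 9.04 mg

Scale factor relative to 1 L: 0.2.
EDTA: C1V1 = C2V2 → 1 mM × 200 mL ÷ 196 mM = 1.02 mL
sodium bicarbonate: V = C2·V2/C1 = 17.2 mM × 200 mL ÷ 1000 mM = 3.44 mL
tetracycline: dilute stock: 8.47 µg/mL × 200 mL ÷ 10400 µg/mL = 0.16 mL
manganese chloride tetrahydrate: 45.2 mg/L × 0.2 L = 9.04 mg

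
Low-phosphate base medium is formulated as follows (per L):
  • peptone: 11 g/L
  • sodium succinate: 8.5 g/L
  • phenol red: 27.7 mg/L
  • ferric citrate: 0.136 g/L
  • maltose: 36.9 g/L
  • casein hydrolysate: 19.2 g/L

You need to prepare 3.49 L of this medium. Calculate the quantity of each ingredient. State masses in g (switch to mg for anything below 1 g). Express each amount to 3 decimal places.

Scale factor relative to 1 L: 3.49.
peptone: 11 g/L × 3.49 L = 38.390 g
sodium succinate: 8.5 g/L × 3.49 L = 29.665 g
phenol red: 27.7 mg/L × 3.49 L = 96.673 mg
ferric citrate: 0.136 g/L × 3.49 L = 0.47464 g = 474.640 mg
maltose: 36.9 g/L × 3.49 L = 128.781 g
casein hydrolysate: 19.2 g/L × 3.49 L = 67.008 g

peptone 38.390 g; sodium succinate 29.665 g; phenol red 96.673 mg; ferric citrate 474.640 mg; maltose 128.781 g; casein hydrolysate 67.008 g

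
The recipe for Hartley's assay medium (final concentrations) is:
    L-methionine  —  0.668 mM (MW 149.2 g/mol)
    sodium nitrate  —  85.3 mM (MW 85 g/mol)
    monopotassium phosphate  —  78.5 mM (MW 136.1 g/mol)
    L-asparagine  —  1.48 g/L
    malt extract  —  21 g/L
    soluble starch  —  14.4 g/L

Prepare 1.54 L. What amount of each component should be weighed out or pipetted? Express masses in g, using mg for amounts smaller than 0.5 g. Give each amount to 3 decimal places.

Scale factor relative to 1 L: 1.54.
L-methionine: 0.668 mmol/L × 149.2 mg/mmol × 1.54 L = 153.485 mg
sodium nitrate: 85.3 mmol/L × 85 g/mol × 1.54 L ÷ 1000 = 11.166 g
monopotassium phosphate: 78.5 mmol/L × 136.1 g/mol × 1.54 L ÷ 1000 = 16.453 g
L-asparagine: 1.48 g/L × 1.54 L = 2.279 g
malt extract: 21 g/L × 1.54 L = 32.340 g
soluble starch: 14.4 g/L × 1.54 L = 22.176 g

L-methionine 153.485 mg; sodium nitrate 11.166 g; monopotassium phosphate 16.453 g; L-asparagine 2.279 g; malt extract 32.340 g; soluble starch 22.176 g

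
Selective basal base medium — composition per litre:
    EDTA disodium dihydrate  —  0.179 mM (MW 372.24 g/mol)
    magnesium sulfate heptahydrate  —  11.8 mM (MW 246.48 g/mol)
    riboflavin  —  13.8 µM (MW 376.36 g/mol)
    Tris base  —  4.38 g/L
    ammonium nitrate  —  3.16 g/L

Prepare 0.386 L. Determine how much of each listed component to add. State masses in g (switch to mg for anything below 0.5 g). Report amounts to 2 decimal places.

EDTA disodium dihydrate 25.72 mg; magnesium sulfate heptahydrate 1.12 g; riboflavin 2.00 mg; Tris base 1.69 g; ammonium nitrate 1.22 g

Working volume: 0.386 L.
EDTA disodium dihydrate: 0.179 mmol/L × 372.24 mg/mmol × 0.386 L = 25.72 mg
magnesium sulfate heptahydrate: 11.8 mmol/L × 246.48 g/mol × 0.386 L ÷ 1000 = 1.12 g
riboflavin: 13.8 µmol/L × 376.36 g/mol × 0.386 L ÷ 1000 = 2.00 mg
Tris base: 4.38 g/L × 0.386 L = 1.69 g
ammonium nitrate: 3.16 g/L × 0.386 L = 1.22 g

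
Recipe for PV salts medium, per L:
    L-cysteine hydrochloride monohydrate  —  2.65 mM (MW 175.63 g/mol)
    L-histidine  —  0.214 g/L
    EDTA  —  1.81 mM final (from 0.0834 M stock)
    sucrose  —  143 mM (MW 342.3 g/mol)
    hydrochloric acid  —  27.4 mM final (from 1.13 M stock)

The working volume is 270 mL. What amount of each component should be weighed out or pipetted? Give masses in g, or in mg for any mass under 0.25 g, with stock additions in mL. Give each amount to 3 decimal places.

Working volume: 270 mL = 0.27 L.
L-cysteine hydrochloride monohydrate: 2.65 mmol/L × 175.63 mg/mmol × 0.27 L = 125.663 mg
L-histidine: 0.214 g/L × 0.27 L = 0.05778 g = 57.780 mg
EDTA: dilute stock: 1.81 mM × 270 mL ÷ 83.4 mM = 5.860 mL
sucrose: 143 mmol/L × 342.3 g/mol × 0.27 L ÷ 1000 = 13.216 g
hydrochloric acid: dilute stock: 27.4 mM × 270 mL ÷ 1130 mM = 6.547 mL

L-cysteine hydrochloride monohydrate 125.663 mg; L-histidine 57.780 mg; EDTA 5.860 mL; sucrose 13.216 g; hydrochloric acid 6.547 mL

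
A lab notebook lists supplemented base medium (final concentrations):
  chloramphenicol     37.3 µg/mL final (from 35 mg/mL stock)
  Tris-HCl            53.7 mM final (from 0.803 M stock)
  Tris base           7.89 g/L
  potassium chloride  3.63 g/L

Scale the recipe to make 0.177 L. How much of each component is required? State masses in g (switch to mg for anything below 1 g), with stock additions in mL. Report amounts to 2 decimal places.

Working volume: 0.177 L.
chloramphenicol: dilute stock: 37.3 µg/mL × 177 mL ÷ 35000 µg/mL = 0.19 mL
Tris-HCl: V = C2·V2/C1 = 53.7 mM × 177 mL ÷ 803 mM = 11.84 mL
Tris base: 7.89 g/L × 0.177 L = 1.40 g
potassium chloride: 3.63 g/L × 0.177 L = 0.64251 g = 642.51 mg

chloramphenicol 0.19 mL; Tris-HCl 11.84 mL; Tris base 1.40 g; potassium chloride 642.51 mg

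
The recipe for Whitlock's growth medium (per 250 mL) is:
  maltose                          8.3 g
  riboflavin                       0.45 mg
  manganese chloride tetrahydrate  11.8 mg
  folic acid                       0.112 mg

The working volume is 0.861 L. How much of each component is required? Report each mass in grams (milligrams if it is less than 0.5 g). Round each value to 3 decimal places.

maltose 28.585 g; riboflavin 1.550 mg; manganese chloride tetrahydrate 40.639 mg; folic acid 0.386 mg

Ratio of target to recipe volume: 861 / 250 = 3.444.
maltose: 8.3 g × (861 mL / 250 mL) = 28.585 g
riboflavin: 0.45 mg × (861 mL / 250 mL) = 1.550 mg
manganese chloride tetrahydrate: 11.8 mg × (861 mL / 250 mL) = 40.639 mg
folic acid: 0.112 mg × (861 mL / 250 mL) = 0.386 mg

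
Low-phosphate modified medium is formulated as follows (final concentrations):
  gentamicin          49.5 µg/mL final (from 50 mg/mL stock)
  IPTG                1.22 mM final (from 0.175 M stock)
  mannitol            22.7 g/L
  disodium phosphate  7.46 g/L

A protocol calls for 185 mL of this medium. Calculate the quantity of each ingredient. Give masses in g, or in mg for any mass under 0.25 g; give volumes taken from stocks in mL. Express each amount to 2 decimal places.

Scale factor relative to 1 L: 0.185.
gentamicin: dilute stock: 49.5 µg/mL × 185 mL ÷ 50000 µg/mL = 0.18 mL
IPTG: dilute stock: 1.22 mM × 185 mL ÷ 175 mM = 1.29 mL
mannitol: 22.7 g/L × 0.185 L = 4.20 g
disodium phosphate: 7.46 g/L × 0.185 L = 1.38 g

gentamicin 0.18 mL; IPTG 1.29 mL; mannitol 4.20 g; disodium phosphate 1.38 g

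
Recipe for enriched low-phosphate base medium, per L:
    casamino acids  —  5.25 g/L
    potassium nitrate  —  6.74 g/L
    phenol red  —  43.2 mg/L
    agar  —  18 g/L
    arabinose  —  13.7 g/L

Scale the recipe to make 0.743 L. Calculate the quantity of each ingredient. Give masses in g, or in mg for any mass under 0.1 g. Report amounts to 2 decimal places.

Scale factor relative to 1 L: 0.743.
casamino acids: 5.25 g/L × 0.743 L = 3.90 g
potassium nitrate: 6.74 g/L × 0.743 L = 5.01 g
phenol red: 43.2 mg/L × 0.743 L = 32.10 mg
agar: 18 g/L × 0.743 L = 13.37 g
arabinose: 13.7 g/L × 0.743 L = 10.18 g

casamino acids 3.90 g; potassium nitrate 5.01 g; phenol red 32.10 mg; agar 13.37 g; arabinose 10.18 g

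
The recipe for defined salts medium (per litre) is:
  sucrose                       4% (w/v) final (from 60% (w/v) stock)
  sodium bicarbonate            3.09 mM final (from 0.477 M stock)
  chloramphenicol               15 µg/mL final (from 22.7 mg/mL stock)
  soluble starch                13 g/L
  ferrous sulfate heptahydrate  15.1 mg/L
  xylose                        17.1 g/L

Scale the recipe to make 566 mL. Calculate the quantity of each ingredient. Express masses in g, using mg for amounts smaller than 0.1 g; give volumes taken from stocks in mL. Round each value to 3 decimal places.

sucrose 37.733 mL; sodium bicarbonate 3.667 mL; chloramphenicol 0.374 mL; soluble starch 7.358 g; ferrous sulfate heptahydrate 8.547 mg; xylose 9.679 g

Scale factor relative to 1 L: 0.566.
sucrose: dilute stock: 4% ÷ 60% × 566 mL = 37.733 mL
sodium bicarbonate: dilute stock: 3.09 mM × 566 mL ÷ 477 mM = 3.667 mL
chloramphenicol: dilute stock: 15 µg/mL × 566 mL ÷ 22700 µg/mL = 0.374 mL
soluble starch: 13 g/L × 0.566 L = 7.358 g
ferrous sulfate heptahydrate: 15.1 mg/L × 0.566 L = 8.547 mg
xylose: 17.1 g/L × 0.566 L = 9.679 g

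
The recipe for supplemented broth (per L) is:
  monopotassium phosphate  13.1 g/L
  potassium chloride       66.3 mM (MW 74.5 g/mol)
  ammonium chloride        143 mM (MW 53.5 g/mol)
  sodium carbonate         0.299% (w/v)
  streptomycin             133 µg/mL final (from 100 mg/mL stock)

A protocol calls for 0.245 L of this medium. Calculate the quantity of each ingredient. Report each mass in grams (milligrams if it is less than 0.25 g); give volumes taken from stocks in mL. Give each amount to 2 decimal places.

monopotassium phosphate 3.21 g; potassium chloride 1.21 g; ammonium chloride 1.87 g; sodium carbonate 0.73 g; streptomycin 0.33 mL

Scale factor relative to 1 L: 0.245.
monopotassium phosphate: 13.1 g/L × 0.245 L = 3.21 g
potassium chloride: 66.3 mmol/L × 74.5 g/mol × 0.245 L ÷ 1000 = 1.21 g
ammonium chloride: 143 mmol/L × 53.5 g/mol × 0.245 L ÷ 1000 = 1.87 g
sodium carbonate: 0.299% w/v = 2.99 g/L → 2.99 × 0.245 L = 0.73 g
streptomycin: V = C2·V2/C1 = 133 µg/mL × 245 mL ÷ 100000 µg/mL = 0.33 mL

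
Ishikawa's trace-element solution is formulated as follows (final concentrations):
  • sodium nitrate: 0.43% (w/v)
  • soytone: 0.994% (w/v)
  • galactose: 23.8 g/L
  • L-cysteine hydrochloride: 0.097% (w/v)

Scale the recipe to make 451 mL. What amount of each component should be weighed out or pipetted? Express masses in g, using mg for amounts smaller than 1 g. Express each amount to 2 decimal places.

sodium nitrate 1.94 g; soytone 4.48 g; galactose 10.73 g; L-cysteine hydrochloride 437.47 mg

Scale factor relative to 1 L: 0.451.
sodium nitrate: 0.43% w/v = 4.3 g/L → 4.3 × 0.451 L = 1.94 g
soytone: 0.994% w/v = 9.94 g/L → 9.94 × 0.451 L = 4.48 g
galactose: 23.8 g/L × 0.451 L = 10.73 g
L-cysteine hydrochloride: 0.097% w/v = 0.97 g/L → 0.97 × 0.451 L = 0.43747 g = 437.47 mg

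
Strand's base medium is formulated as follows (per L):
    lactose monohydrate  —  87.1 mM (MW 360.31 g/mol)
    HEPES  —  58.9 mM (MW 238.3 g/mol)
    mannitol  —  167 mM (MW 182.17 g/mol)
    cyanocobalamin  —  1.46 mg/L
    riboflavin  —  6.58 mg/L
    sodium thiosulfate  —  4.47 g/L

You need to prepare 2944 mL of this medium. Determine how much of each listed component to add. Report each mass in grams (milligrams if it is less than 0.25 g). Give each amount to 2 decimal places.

lactose monohydrate 92.39 g; HEPES 41.32 g; mannitol 89.56 g; cyanocobalamin 4.30 mg; riboflavin 19.37 mg; sodium thiosulfate 13.16 g

Working volume: 2944 mL = 2.944 L.
lactose monohydrate: 87.1 mmol/L × 360.31 g/mol × 2.944 L ÷ 1000 = 92.39 g
HEPES: 58.9 mmol/L × 238.3 g/mol × 2.944 L ÷ 1000 = 41.32 g
mannitol: 167 mmol/L × 182.17 g/mol × 2.944 L ÷ 1000 = 89.56 g
cyanocobalamin: 1.46 mg/L × 2.944 L = 4.30 mg
riboflavin: 6.58 mg/L × 2.944 L = 19.37 mg
sodium thiosulfate: 4.47 g/L × 2.944 L = 13.16 g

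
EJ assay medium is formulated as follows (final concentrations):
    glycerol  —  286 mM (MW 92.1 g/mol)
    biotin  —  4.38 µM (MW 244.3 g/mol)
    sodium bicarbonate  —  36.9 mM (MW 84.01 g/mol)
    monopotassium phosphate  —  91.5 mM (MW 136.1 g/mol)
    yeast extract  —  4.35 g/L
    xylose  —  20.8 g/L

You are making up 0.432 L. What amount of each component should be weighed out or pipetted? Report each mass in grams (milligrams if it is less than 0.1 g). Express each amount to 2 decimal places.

glycerol 11.38 g; biotin 0.46 mg; sodium bicarbonate 1.34 g; monopotassium phosphate 5.38 g; yeast extract 1.88 g; xylose 8.99 g

Working volume: 0.432 L.
glycerol: 286 mmol/L × 92.1 g/mol × 0.432 L ÷ 1000 = 11.38 g
biotin: 4.38 µmol/L × 244.3 g/mol × 0.432 L ÷ 1000 = 0.46 mg
sodium bicarbonate: 36.9 mmol/L × 84.01 g/mol × 0.432 L ÷ 1000 = 1.34 g
monopotassium phosphate: 91.5 mmol/L × 136.1 g/mol × 0.432 L ÷ 1000 = 5.38 g
yeast extract: 4.35 g/L × 0.432 L = 1.88 g
xylose: 20.8 g/L × 0.432 L = 8.99 g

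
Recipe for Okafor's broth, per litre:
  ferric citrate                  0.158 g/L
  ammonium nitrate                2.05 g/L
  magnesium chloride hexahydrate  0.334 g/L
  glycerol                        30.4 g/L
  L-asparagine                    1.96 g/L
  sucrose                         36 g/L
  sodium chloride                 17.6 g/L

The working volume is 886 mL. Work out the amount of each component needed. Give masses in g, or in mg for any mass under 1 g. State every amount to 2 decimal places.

ferric citrate 139.99 mg; ammonium nitrate 1.82 g; magnesium chloride hexahydrate 295.92 mg; glycerol 26.93 g; L-asparagine 1.74 g; sucrose 31.90 g; sodium chloride 15.59 g

Scale factor relative to 1 L: 0.886.
ferric citrate: 0.158 g/L × 0.886 L = 0.139988 g = 139.99 mg
ammonium nitrate: 2.05 g/L × 0.886 L = 1.82 g
magnesium chloride hexahydrate: 0.334 g/L × 0.886 L = 0.295924 g = 295.92 mg
glycerol: 30.4 g/L × 0.886 L = 26.93 g
L-asparagine: 1.96 g/L × 0.886 L = 1.74 g
sucrose: 36 g/L × 0.886 L = 31.90 g
sodium chloride: 17.6 g/L × 0.886 L = 15.59 g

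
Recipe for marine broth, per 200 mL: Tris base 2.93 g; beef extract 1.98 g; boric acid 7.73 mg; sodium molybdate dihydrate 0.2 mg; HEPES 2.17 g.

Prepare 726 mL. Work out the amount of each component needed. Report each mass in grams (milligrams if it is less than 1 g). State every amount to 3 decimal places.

Ratio of target to recipe volume: 726 / 200 = 3.63.
Tris base: 2.93 g × (726 mL / 200 mL) = 10.636 g
beef extract: 1.98 g × (726 mL / 200 mL) = 7.187 g
boric acid: 7.73 mg × (726 mL / 200 mL) = 28.060 mg
sodium molybdate dihydrate: 0.2 mg × (726 mL / 200 mL) = 0.726 mg
HEPES: 2.17 g × (726 mL / 200 mL) = 7.877 g

Tris base 10.636 g; beef extract 7.187 g; boric acid 28.060 mg; sodium molybdate dihydrate 0.726 mg; HEPES 7.877 g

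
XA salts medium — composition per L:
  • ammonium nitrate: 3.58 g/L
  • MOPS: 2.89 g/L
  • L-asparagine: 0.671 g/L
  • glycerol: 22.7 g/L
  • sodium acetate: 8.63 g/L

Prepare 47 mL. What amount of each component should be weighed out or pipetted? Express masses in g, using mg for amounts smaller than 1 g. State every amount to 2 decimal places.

Target volume = 47 mL = 0.047 L.
ammonium nitrate: 3.58 g/L × 0.047 L = 0.16826 g = 168.26 mg
MOPS: 2.89 g/L × 0.047 L = 0.13583 g = 135.83 mg
L-asparagine: 0.671 g/L × 0.047 L = 0.031537 g = 31.54 mg
glycerol: 22.7 g/L × 0.047 L = 1.07 g
sodium acetate: 8.63 g/L × 0.047 L = 0.40561 g = 405.61 mg

ammonium nitrate 168.26 mg; MOPS 135.83 mg; L-asparagine 31.54 mg; glycerol 1.07 g; sodium acetate 405.61 mg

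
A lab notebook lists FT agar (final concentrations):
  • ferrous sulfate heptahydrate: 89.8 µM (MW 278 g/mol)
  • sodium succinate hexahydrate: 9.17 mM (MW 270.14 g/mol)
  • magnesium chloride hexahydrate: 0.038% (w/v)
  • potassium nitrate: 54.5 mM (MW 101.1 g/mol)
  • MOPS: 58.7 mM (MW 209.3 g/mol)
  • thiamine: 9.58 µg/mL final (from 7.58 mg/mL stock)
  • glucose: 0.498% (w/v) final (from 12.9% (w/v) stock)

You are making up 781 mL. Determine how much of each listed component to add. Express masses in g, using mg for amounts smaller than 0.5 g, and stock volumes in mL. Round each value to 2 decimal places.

Scale factor relative to 1 L: 0.781.
ferrous sulfate heptahydrate: 89.8 µmol/L × 278 g/mol × 0.781 L ÷ 1000 = 19.50 mg
sodium succinate hexahydrate: 9.17 mmol/L × 270.14 g/mol × 0.781 L ÷ 1000 = 1.93 g
magnesium chloride hexahydrate: 0.038 g per 100 mL × 781 mL ÷ 100 = 0.29678 g = 296.78 mg
potassium nitrate: 54.5 mmol/L × 101.1 g/mol × 0.781 L ÷ 1000 = 4.30 g
MOPS: 58.7 mmol/L × 209.3 g/mol × 0.781 L ÷ 1000 = 9.60 g
thiamine: dilute stock: 9.58 µg/mL × 781 mL ÷ 7580 µg/mL = 0.99 mL
glucose: C1V1 = C2V2 → 0.498% ÷ 12.9% × 781 mL = 30.15 mL

ferrous sulfate heptahydrate 19.50 mg; sodium succinate hexahydrate 1.93 g; magnesium chloride hexahydrate 296.78 mg; potassium nitrate 4.30 g; MOPS 9.60 g; thiamine 0.99 mL; glucose 30.15 mL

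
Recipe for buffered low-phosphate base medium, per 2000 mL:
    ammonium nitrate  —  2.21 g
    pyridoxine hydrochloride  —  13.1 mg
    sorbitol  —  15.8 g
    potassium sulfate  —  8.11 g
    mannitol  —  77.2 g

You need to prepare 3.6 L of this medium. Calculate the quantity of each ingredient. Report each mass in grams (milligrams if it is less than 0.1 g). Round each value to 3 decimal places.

ammonium nitrate 3.978 g; pyridoxine hydrochloride 23.580 mg; sorbitol 28.440 g; potassium sulfate 14.598 g; mannitol 138.960 g

Scale factor = 3600 mL / 2000 mL = 1.8.
ammonium nitrate: 2.21 g × (3600 mL / 2000 mL) = 3.978 g
pyridoxine hydrochloride: 13.1 mg × (3600 mL / 2000 mL) = 23.580 mg
sorbitol: 15.8 g × (3600 mL / 2000 mL) = 28.440 g
potassium sulfate: 8.11 g × (3600 mL / 2000 mL) = 14.598 g
mannitol: 77.2 g × (3600 mL / 2000 mL) = 138.960 g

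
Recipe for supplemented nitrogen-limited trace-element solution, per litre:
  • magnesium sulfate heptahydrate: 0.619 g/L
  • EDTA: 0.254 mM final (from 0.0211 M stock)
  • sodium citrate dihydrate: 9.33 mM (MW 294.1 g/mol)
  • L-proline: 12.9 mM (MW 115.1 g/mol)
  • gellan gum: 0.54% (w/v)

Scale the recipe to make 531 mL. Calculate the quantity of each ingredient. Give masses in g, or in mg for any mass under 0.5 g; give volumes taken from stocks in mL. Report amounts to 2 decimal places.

Target volume = 531 mL = 0.531 L.
magnesium sulfate heptahydrate: 0.619 g/L × 0.531 L = 0.328689 g = 328.69 mg
EDTA: V = C2·V2/C1 = 0.254 mM × 531 mL ÷ 21.1 mM = 6.39 mL
sodium citrate dihydrate: 9.33 mmol/L × 294.1 g/mol × 0.531 L ÷ 1000 = 1.46 g
L-proline: 12.9 mmol/L × 115.1 g/mol × 0.531 L ÷ 1000 = 0.79 g
gellan gum: 0.54% w/v = 5.4 g/L → 5.4 × 0.531 L = 2.87 g

magnesium sulfate heptahydrate 328.69 mg; EDTA 6.39 mL; sodium citrate dihydrate 1.46 g; L-proline 0.79 g; gellan gum 2.87 g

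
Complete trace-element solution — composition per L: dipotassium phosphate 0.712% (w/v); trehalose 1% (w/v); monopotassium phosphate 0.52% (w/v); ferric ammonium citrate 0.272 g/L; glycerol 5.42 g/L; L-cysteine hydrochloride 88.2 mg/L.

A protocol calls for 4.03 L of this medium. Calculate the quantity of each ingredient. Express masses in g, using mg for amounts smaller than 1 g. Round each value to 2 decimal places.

Working volume: 4.03 L.
dipotassium phosphate: 0.712 g per 100 mL × 4030 mL ÷ 100 = 28.69 g
trehalose: 1% w/v = 10 g/L → 10 × 4.03 L = 40.30 g
monopotassium phosphate: 0.52% w/v = 5.2 g/L → 5.2 × 4.03 L = 20.96 g
ferric ammonium citrate: 0.272 g/L × 4.03 L = 1.10 g
glycerol: 5.42 g/L × 4.03 L = 21.84 g
L-cysteine hydrochloride: 88.2 mg/L × 4.03 L = 355.45 mg

dipotassium phosphate 28.69 g; trehalose 40.30 g; monopotassium phosphate 20.96 g; ferric ammonium citrate 1.10 g; glycerol 21.84 g; L-cysteine hydrochloride 355.45 mg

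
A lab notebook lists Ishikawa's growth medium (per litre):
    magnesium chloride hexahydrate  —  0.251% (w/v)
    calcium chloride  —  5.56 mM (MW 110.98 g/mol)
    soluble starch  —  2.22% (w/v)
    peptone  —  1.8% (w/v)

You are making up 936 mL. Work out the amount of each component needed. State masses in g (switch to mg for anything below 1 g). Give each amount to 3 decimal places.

Scale factor relative to 1 L: 0.936.
magnesium chloride hexahydrate: 0.251 g per 100 mL × 936 mL ÷ 100 = 2.349 g
calcium chloride: 5.56 mmol/L × 110.98 mg/mmol × 0.936 L = 577.558 mg
soluble starch: 2.22 g per 100 mL × 936 mL ÷ 100 = 20.779 g
peptone: 1.8% w/v = 18 g/L → 18 × 0.936 L = 16.848 g

magnesium chloride hexahydrate 2.349 g; calcium chloride 577.558 mg; soluble starch 20.779 g; peptone 16.848 g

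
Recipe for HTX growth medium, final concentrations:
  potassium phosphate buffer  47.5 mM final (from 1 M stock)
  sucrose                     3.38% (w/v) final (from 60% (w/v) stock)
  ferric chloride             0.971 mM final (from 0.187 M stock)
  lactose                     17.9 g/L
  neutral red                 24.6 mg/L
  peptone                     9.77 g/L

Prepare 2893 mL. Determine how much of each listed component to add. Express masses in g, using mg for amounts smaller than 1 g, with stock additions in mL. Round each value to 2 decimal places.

Scale factor relative to 1 L: 2.893.
potassium phosphate buffer: C1V1 = C2V2 → 47.5 mM × 2893 mL ÷ 1000 mM = 137.42 mL
sucrose: dilute stock: 3.38% ÷ 60% × 2893 mL = 162.97 mL
ferric chloride: C1V1 = C2V2 → 0.971 mM × 2893 mL ÷ 187 mM = 15.02 mL
lactose: 17.9 g/L × 2.893 L = 51.78 g
neutral red: 24.6 mg/L × 2.893 L = 71.17 mg
peptone: 9.77 g/L × 2.893 L = 28.26 g

potassium phosphate buffer 137.42 mL; sucrose 162.97 mL; ferric chloride 15.02 mL; lactose 51.78 g; neutral red 71.17 mg; peptone 28.26 g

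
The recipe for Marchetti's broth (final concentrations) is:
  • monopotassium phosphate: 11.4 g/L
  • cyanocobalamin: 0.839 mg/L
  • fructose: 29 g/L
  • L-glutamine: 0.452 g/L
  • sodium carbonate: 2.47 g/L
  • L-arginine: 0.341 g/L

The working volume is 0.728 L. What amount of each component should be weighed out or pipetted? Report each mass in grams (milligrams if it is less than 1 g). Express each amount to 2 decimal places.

monopotassium phosphate 8.30 g; cyanocobalamin 0.61 mg; fructose 21.11 g; L-glutamine 329.06 mg; sodium carbonate 1.80 g; L-arginine 248.25 mg

Working volume: 0.728 L.
monopotassium phosphate: 11.4 g/L × 0.728 L = 8.30 g
cyanocobalamin: 0.839 mg/L × 0.728 L = 0.61 mg
fructose: 29 g/L × 0.728 L = 21.11 g
L-glutamine: 0.452 g/L × 0.728 L = 0.329056 g = 329.06 mg
sodium carbonate: 2.47 g/L × 0.728 L = 1.80 g
L-arginine: 0.341 g/L × 0.728 L = 0.248248 g = 248.25 mg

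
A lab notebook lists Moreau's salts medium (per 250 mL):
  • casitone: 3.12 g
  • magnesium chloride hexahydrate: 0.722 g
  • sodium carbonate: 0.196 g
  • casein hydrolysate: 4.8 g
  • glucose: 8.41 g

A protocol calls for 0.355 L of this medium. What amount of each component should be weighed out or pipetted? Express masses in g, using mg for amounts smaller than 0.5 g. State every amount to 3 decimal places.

casitone 4.430 g; magnesium chloride hexahydrate 1.025 g; sodium carbonate 278.320 mg; casein hydrolysate 6.816 g; glucose 11.942 g

Scale factor = 355 mL / 250 mL = 1.42.
casitone: 3.12 g × (355 mL / 250 mL) = 4.430 g
magnesium chloride hexahydrate: 0.722 g × (355 mL / 250 mL) = 1.025 g
sodium carbonate: 0.196 g × (355 mL / 250 mL) = 0.27832 g = 278.320 mg
casein hydrolysate: 4.8 g × (355 mL / 250 mL) = 6.816 g
glucose: 8.41 g × (355 mL / 250 mL) = 11.942 g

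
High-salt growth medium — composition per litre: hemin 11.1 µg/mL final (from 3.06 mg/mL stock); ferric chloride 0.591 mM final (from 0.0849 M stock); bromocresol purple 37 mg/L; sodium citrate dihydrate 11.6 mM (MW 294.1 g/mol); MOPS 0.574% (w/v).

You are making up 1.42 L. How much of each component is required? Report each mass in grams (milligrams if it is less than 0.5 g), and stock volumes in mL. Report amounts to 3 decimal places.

Scale factor relative to 1 L: 1.42.
hemin: V = C2·V2/C1 = 11.1 µg/mL × 1420 mL ÷ 3060 µg/mL = 5.151 mL
ferric chloride: V = C2·V2/C1 = 0.591 mM × 1420 mL ÷ 84.9 mM = 9.885 mL
bromocresol purple: 37 mg/L × 1.42 L = 52.540 mg
sodium citrate dihydrate: 11.6 mmol/L × 294.1 g/mol × 1.42 L ÷ 1000 = 4.844 g
MOPS: 0.574 g per 100 mL × 1420 mL ÷ 100 = 8.151 g

hemin 5.151 mL; ferric chloride 9.885 mL; bromocresol purple 52.540 mg; sodium citrate dihydrate 4.844 g; MOPS 8.151 g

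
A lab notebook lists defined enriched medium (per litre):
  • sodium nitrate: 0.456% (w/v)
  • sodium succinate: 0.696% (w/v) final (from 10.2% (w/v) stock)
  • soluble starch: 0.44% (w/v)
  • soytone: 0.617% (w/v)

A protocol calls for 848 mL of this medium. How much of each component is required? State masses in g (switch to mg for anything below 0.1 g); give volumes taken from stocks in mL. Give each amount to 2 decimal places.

sodium nitrate 3.87 g; sodium succinate 57.86 mL; soluble starch 3.73 g; soytone 5.23 g

Scale factor relative to 1 L: 0.848.
sodium nitrate: 0.456% w/v = 4.56 g/L → 4.56 × 0.848 L = 3.87 g
sodium succinate: dilute stock: 0.696% ÷ 10.2% × 848 mL = 57.86 mL
soluble starch: 0.44 g per 100 mL × 848 mL ÷ 100 = 3.73 g
soytone: 0.617 g per 100 mL × 848 mL ÷ 100 = 5.23 g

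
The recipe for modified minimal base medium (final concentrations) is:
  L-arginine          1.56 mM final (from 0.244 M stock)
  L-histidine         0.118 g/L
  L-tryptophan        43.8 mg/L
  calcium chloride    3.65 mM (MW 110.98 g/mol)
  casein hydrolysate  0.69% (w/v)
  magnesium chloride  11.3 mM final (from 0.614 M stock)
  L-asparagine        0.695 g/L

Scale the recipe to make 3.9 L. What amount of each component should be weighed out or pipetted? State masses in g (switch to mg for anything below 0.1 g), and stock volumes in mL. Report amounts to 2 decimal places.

Scale factor relative to 1 L: 3.9.
L-arginine: dilute stock: 1.56 mM × 3900 mL ÷ 244 mM = 24.93 mL
L-histidine: 0.118 g/L × 3.9 L = 0.46 g
L-tryptophan: 43.8 mg/L × 3.9 L = 170.82 mg = 0.17 g
calcium chloride: 3.65 mmol/L × 110.98 g/mol × 3.9 L ÷ 1000 = 1.58 g
casein hydrolysate: 0.69 g per 100 mL × 3900 mL ÷ 100 = 26.91 g
magnesium chloride: V = C2·V2/C1 = 11.3 mM × 3900 mL ÷ 614 mM = 71.78 mL
L-asparagine: 0.695 g/L × 3.9 L = 2.71 g

L-arginine 24.93 mL; L-histidine 0.46 g; L-tryptophan 0.17 g; calcium chloride 1.58 g; casein hydrolysate 26.91 g; magnesium chloride 71.78 mL; L-asparagine 2.71 g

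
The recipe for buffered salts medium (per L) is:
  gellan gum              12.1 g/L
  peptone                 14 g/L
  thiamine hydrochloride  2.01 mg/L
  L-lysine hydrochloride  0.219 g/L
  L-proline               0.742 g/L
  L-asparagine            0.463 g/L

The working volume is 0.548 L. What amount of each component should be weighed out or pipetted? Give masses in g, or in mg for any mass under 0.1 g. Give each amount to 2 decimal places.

gellan gum 6.63 g; peptone 7.67 g; thiamine hydrochloride 1.10 mg; L-lysine hydrochloride 0.12 g; L-proline 0.41 g; L-asparagine 0.25 g

Scale factor relative to 1 L: 0.548.
gellan gum: 12.1 g/L × 0.548 L = 6.63 g
peptone: 14 g/L × 0.548 L = 7.67 g
thiamine hydrochloride: 2.01 mg/L × 0.548 L = 1.10 mg
L-lysine hydrochloride: 0.219 g/L × 0.548 L = 0.12 g
L-proline: 0.742 g/L × 0.548 L = 0.41 g
L-asparagine: 0.463 g/L × 0.548 L = 0.25 g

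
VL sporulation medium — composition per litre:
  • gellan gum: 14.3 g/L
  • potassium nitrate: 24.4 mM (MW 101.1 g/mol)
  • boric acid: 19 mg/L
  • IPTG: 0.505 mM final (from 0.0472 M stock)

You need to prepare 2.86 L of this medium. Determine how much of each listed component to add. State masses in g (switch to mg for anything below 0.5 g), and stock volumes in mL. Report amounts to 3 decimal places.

Scale factor relative to 1 L: 2.86.
gellan gum: 14.3 g/L × 2.86 L = 40.898 g
potassium nitrate: 24.4 mmol/L × 101.1 g/mol × 2.86 L ÷ 1000 = 7.055 g
boric acid: 19 mg/L × 2.86 L = 54.340 mg
IPTG: V = C2·V2/C1 = 0.505 mM × 2860 mL ÷ 47.2 mM = 30.600 mL

gellan gum 40.898 g; potassium nitrate 7.055 g; boric acid 54.340 mg; IPTG 30.600 mL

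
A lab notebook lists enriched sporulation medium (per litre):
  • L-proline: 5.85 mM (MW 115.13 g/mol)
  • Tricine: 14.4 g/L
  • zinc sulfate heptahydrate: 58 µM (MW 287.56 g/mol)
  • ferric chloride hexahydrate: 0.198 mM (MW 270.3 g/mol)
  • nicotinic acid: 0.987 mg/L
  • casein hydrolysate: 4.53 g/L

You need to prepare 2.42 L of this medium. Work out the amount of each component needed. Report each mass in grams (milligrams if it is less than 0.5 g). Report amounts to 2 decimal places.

L-proline 1.63 g; Tricine 34.85 g; zinc sulfate heptahydrate 40.36 mg; ferric chloride hexahydrate 129.52 mg; nicotinic acid 2.39 mg; casein hydrolysate 10.96 g

Scale factor relative to 1 L: 2.42.
L-proline: 5.85 mmol/L × 115.13 g/mol × 2.42 L ÷ 1000 = 1.63 g
Tricine: 14.4 g/L × 2.42 L = 34.85 g
zinc sulfate heptahydrate: 58 µmol/L × 287.56 g/mol × 2.42 L ÷ 1000 = 40.36 mg
ferric chloride hexahydrate: 0.198 mmol/L × 270.3 mg/mmol × 2.42 L = 129.52 mg
nicotinic acid: 0.987 mg/L × 2.42 L = 2.39 mg
casein hydrolysate: 4.53 g/L × 2.42 L = 10.96 g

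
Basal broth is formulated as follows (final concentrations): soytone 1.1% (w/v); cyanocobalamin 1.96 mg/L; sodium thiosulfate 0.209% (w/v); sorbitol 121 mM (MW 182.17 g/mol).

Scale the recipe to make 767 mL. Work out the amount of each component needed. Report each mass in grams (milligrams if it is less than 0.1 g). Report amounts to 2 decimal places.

Working volume: 767 mL = 0.767 L.
soytone: 1.1 g per 100 mL × 767 mL ÷ 100 = 8.44 g
cyanocobalamin: 1.96 mg/L × 0.767 L = 1.50 mg
sodium thiosulfate: 0.209 g per 100 mL × 767 mL ÷ 100 = 1.60 g
sorbitol: 121 mmol/L × 182.17 g/mol × 0.767 L ÷ 1000 = 16.91 g

soytone 8.44 g; cyanocobalamin 1.50 mg; sodium thiosulfate 1.60 g; sorbitol 16.91 g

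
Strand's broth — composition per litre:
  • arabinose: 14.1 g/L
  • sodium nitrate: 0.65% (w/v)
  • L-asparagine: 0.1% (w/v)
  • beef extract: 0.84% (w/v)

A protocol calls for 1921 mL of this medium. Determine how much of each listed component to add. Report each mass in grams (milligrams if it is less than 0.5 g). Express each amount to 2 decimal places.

arabinose 27.09 g; sodium nitrate 12.49 g; L-asparagine 1.92 g; beef extract 16.14 g

Target volume = 1921 mL = 1.921 L.
arabinose: 14.1 g/L × 1.921 L = 27.09 g
sodium nitrate: 0.65% w/v = 6.5 g/L → 6.5 × 1.921 L = 12.49 g
L-asparagine: 0.1 g per 100 mL × 1921 mL ÷ 100 = 1.92 g
beef extract: 0.84% w/v = 8.4 g/L → 8.4 × 1.921 L = 16.14 g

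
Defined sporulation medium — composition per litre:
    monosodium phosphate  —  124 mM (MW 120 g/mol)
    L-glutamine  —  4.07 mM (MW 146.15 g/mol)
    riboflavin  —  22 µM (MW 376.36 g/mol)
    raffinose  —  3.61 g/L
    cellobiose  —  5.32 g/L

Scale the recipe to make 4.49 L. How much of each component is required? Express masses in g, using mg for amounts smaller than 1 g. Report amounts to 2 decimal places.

monosodium phosphate 66.81 g; L-glutamine 2.67 g; riboflavin 37.18 mg; raffinose 16.21 g; cellobiose 23.89 g

Working volume: 4.49 L.
monosodium phosphate: 124 mmol/L × 120 g/mol × 4.49 L ÷ 1000 = 66.81 g
L-glutamine: 4.07 mmol/L × 146.15 g/mol × 4.49 L ÷ 1000 = 2.67 g
riboflavin: 22 µmol/L × 376.36 g/mol × 4.49 L ÷ 1000 = 37.18 mg
raffinose: 3.61 g/L × 4.49 L = 16.21 g
cellobiose: 5.32 g/L × 4.49 L = 23.89 g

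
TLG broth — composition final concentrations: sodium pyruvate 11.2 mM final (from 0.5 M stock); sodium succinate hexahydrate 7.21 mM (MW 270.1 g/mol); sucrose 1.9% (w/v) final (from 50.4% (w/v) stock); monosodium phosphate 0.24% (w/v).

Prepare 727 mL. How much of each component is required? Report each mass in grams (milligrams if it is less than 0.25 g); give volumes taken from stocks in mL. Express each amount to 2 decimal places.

Target volume = 727 mL = 0.727 L.
sodium pyruvate: dilute stock: 11.2 mM × 727 mL ÷ 500 mM = 16.28 mL
sodium succinate hexahydrate: 7.21 mmol/L × 270.1 g/mol × 0.727 L ÷ 1000 = 1.42 g
sucrose: dilute stock: 1.9% ÷ 50.4% × 727 mL = 27.41 mL
monosodium phosphate: 0.24 g per 100 mL × 727 mL ÷ 100 = 1.74 g

sodium pyruvate 16.28 mL; sodium succinate hexahydrate 1.42 g; sucrose 27.41 mL; monosodium phosphate 1.74 g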